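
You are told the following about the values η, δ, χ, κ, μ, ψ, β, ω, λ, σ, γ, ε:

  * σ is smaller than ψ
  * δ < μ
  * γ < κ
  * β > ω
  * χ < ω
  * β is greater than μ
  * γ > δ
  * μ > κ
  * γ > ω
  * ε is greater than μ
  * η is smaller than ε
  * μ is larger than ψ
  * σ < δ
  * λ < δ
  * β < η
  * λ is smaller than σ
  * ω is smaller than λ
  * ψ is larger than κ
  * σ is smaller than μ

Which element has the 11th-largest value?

Piecing the relations together gives one ordering: χ < ω < λ < σ < δ < γ < κ < ψ < μ < β < η < ε.
Counting 11 from the largest end gives ω.

ω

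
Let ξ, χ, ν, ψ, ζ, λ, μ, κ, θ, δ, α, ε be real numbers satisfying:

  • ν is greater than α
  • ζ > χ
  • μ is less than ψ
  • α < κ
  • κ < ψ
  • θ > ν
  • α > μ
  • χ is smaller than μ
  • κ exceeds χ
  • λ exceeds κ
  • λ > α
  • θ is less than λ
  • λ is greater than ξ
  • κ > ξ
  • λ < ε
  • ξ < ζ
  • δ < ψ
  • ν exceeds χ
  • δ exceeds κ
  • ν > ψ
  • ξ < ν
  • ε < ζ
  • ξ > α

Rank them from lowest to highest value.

χ < μ < α < ξ < κ < δ < ψ < ν < θ < λ < ε < ζ

The consecutive links are each given: χ < μ; μ < α; α < ξ; ξ < κ; κ < δ; δ < ψ; ψ < ν; ν < θ; θ < λ; λ < ε; ε < ζ.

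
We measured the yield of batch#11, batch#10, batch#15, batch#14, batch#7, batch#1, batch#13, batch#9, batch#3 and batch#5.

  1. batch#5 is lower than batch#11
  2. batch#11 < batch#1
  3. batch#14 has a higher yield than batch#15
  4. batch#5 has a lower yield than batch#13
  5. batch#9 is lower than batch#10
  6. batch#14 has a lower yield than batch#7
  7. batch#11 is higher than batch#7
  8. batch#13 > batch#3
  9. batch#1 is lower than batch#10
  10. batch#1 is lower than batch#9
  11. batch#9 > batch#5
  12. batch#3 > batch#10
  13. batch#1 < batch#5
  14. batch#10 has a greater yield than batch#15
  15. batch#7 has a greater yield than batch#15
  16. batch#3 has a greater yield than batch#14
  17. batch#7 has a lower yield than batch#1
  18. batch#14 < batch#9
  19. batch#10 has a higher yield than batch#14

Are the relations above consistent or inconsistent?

We have batch#5 < batch#11 stated directly, yet also batch#11 < batch#1 < batch#5 by chaining the others — so batch#11 < batch#5. Contradiction.

inconsistent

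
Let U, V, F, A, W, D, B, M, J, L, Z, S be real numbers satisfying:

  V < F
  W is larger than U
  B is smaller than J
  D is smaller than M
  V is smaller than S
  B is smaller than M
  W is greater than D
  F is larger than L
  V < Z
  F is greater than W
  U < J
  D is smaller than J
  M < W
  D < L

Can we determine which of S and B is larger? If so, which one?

Following every chain through B: above B we get J, M, W, F.
S is not reached, and no chain runs the other way from S to B.
So the given relations leave the order of B and S undetermined.

undetermined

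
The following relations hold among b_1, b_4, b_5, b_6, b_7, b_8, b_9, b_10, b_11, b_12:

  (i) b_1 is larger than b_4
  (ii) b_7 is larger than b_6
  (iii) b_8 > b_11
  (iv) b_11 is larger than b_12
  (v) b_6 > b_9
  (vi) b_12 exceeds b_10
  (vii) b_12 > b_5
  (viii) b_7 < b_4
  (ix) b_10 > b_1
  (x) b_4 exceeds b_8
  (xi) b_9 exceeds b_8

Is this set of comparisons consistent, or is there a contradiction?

Chaining the given relations yields b_12 < b_11 < b_8 < b_9 < b_6 < b_7 < b_4 < b_1 < b_10, so b_12 < b_10. But one relation states b_10 < b_12. These cannot both hold.

inconsistent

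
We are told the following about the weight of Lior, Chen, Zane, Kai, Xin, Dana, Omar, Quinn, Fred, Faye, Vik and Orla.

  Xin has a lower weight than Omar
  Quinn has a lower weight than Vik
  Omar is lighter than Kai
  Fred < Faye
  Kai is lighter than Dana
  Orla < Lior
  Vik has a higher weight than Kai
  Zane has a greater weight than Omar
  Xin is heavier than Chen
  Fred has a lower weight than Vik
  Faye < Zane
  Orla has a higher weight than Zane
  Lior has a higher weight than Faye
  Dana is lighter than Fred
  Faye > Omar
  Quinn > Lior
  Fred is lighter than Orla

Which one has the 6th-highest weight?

Piecing the relations together gives one ordering: Chen < Xin < Omar < Kai < Dana < Fred < Faye < Zane < Orla < Lior < Quinn < Vik.
Counting 6 from the largest end gives Faye.

Faye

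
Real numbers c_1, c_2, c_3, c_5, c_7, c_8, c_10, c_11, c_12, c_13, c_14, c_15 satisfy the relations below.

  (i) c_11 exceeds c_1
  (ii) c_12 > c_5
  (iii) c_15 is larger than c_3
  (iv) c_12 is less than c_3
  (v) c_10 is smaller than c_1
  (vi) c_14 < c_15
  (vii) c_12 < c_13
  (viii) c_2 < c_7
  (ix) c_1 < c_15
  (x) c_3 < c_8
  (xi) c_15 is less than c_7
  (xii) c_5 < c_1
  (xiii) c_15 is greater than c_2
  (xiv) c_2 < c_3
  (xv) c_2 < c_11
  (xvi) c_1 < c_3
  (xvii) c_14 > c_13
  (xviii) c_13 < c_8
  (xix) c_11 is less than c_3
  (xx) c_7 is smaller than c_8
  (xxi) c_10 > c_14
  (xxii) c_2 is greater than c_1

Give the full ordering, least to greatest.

The consecutive links are each given: c_5 < c_12; c_12 < c_13; c_13 < c_14; c_14 < c_10; c_10 < c_1; c_1 < c_2; c_2 < c_11; c_11 < c_3; c_3 < c_15; c_15 < c_7; c_7 < c_8.

c_5 < c_12 < c_13 < c_14 < c_10 < c_1 < c_2 < c_11 < c_3 < c_15 < c_7 < c_8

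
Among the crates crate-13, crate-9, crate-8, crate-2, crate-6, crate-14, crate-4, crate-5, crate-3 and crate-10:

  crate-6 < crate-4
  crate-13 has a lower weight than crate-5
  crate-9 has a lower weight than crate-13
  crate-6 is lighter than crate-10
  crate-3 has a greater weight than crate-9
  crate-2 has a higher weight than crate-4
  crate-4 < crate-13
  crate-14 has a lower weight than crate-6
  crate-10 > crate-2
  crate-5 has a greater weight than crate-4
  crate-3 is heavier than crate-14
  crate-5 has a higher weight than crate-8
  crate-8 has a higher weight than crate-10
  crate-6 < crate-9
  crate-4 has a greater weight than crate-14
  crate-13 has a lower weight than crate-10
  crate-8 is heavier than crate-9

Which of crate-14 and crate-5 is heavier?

crate-5

Link the given pairs in sequence: crate-14 < crate-6; crate-6 < crate-9; crate-9 < crate-13; crate-13 < crate-10; crate-10 < crate-8; crate-8 < crate-5.
Chaining these gives crate-14 < crate-6 < crate-9 < crate-13 < crate-10 < crate-8 < crate-5.
So crate-14 < crate-5; crate-5 is the heavier of the two.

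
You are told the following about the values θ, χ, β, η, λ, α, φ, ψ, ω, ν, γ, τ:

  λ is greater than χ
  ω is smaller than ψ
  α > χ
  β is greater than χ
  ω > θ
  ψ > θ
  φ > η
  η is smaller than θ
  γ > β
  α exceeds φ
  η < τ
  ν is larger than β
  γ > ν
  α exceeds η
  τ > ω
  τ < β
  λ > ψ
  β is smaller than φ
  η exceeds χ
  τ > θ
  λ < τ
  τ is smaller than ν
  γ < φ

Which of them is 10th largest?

θ

Chaining the given pairs: χ < η < θ < ω < ψ < λ < τ < β < ν < γ < φ < α.
Counting 10 from the largest end gives θ.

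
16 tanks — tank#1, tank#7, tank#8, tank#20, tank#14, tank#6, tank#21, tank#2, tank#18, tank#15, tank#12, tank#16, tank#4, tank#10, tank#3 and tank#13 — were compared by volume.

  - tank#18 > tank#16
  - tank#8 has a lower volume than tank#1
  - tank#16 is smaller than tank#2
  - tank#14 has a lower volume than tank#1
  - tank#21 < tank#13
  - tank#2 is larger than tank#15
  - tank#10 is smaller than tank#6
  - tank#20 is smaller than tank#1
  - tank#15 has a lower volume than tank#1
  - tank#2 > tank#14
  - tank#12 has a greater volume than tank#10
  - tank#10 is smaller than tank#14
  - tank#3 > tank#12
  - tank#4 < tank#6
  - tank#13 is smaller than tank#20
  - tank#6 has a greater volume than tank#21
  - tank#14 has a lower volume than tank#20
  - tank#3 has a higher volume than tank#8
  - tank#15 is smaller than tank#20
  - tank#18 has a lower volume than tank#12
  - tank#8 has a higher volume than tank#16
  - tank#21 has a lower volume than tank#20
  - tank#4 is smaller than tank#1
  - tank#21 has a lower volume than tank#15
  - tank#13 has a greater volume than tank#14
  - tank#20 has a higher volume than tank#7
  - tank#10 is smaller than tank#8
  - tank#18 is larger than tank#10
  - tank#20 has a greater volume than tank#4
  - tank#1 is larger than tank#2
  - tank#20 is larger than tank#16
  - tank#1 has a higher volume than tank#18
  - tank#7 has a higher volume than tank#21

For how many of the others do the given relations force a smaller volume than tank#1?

12

The elements the relations force below tank#1 are tank#21, tank#7, tank#16, tank#10, tank#8, tank#18, tank#15, tank#4, tank#14, tank#2, tank#13, tank#20 — no chain reaches any other.
That is 12.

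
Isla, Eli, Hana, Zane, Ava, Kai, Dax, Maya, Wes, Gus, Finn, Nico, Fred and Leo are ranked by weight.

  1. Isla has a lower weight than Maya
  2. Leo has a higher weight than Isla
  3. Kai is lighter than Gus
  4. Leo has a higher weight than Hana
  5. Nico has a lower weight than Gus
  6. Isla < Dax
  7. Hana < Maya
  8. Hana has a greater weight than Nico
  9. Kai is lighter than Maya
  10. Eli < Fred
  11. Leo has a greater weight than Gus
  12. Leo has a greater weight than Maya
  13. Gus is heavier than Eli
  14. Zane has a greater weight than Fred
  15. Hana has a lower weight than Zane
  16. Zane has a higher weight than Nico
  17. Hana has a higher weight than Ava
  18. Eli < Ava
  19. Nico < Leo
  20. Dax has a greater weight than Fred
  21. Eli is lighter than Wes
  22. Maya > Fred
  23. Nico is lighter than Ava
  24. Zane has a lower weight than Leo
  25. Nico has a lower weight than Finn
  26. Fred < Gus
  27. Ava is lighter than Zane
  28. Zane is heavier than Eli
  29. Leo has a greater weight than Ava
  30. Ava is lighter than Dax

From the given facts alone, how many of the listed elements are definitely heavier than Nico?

8

From Nico the given relations immediately reach Ava, Gus, Hana, Zane, Finn, Leo.
From those, Maya, Dax — 8 in total.
No other element is forced above Nico by the given relations, so the count is 8.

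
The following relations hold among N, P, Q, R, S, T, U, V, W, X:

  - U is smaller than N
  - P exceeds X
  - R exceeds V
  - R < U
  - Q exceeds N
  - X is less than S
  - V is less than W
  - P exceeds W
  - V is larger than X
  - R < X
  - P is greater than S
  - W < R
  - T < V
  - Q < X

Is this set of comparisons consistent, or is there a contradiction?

We have X < V stated directly, yet also V < W < R < U < N < Q < X by chaining the others — so V < X. Contradiction.

inconsistent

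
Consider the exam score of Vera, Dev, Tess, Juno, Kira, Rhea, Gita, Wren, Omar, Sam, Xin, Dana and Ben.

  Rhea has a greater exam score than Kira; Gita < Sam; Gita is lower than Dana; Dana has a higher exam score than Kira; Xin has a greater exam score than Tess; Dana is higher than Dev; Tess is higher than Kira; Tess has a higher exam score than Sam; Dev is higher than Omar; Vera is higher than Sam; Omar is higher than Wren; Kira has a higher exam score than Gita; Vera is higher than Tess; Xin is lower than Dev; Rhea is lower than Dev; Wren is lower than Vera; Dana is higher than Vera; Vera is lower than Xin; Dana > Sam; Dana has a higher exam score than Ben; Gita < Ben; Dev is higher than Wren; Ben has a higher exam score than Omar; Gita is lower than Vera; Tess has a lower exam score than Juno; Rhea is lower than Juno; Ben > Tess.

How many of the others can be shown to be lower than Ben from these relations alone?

From Ben the given relations immediately reach Gita, Tess, Omar.
From those, Kira, Sam, Wren — 6 in total.
Nothing else is reachable below Ben; 6 in all.

6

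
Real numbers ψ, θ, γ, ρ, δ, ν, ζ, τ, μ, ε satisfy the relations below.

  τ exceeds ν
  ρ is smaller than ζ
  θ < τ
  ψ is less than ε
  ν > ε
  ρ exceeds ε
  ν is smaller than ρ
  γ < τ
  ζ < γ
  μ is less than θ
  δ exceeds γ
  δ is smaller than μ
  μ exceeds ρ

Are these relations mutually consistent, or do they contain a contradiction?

The single ordering ψ < ε < ν < ρ < ζ < γ < δ < μ < θ < τ satisfies every listed relation, so no contradiction arises.

consistent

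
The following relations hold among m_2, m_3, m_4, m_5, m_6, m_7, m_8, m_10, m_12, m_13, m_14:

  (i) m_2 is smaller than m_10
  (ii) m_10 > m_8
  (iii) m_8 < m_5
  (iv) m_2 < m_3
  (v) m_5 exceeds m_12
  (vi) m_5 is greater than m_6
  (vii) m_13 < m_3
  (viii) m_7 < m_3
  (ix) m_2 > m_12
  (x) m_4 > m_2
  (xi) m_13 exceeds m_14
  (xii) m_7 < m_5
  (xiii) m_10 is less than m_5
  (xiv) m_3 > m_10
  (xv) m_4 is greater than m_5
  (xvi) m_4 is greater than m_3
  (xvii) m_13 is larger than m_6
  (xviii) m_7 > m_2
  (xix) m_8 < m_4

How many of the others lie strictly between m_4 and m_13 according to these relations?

1

The relations place m_13 below m_4. An element lies strictly between them when it is forced above m_13 and also forced below m_4.
Above m_13: {m_3}. Below m_4: {m_12, m_8, m_2, m_7, m_14, m_6, m_10, m_3, m_5}.
Intersection: {m_3} — 1.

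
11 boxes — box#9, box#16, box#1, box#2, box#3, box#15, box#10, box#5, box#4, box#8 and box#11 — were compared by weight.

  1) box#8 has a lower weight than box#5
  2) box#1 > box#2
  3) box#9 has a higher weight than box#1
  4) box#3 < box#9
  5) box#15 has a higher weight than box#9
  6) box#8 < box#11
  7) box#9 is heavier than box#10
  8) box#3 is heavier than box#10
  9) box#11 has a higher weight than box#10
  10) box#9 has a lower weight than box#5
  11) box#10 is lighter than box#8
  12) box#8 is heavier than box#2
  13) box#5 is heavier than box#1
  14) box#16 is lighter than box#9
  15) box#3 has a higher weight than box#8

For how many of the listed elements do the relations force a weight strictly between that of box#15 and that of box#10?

3

The relations place box#10 below box#15. An element lies strictly between them when it is forced above box#10 and also forced below box#15.
Above box#10: {box#8, box#11, box#3, box#9, box#5}. Below box#15: {box#2, box#8, box#3, box#1, box#16, box#9}.
Intersection: {box#8, box#3, box#9} — 3.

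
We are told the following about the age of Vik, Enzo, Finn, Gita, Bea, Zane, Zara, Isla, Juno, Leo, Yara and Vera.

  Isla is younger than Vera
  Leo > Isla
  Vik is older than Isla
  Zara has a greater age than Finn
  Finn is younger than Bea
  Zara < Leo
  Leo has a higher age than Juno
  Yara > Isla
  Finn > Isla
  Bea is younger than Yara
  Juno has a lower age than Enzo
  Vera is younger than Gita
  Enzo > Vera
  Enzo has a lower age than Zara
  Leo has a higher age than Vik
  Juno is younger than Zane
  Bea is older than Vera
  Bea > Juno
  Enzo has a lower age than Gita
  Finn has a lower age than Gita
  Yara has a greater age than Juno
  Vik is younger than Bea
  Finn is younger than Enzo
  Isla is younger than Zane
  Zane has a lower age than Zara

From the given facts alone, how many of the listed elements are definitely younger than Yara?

6

Directly below Yara: Isla, Juno, Bea.
One step further: Vera, Finn, Vik (6 so far).
No other element is forced below Yara by the given relations, so the count is 6.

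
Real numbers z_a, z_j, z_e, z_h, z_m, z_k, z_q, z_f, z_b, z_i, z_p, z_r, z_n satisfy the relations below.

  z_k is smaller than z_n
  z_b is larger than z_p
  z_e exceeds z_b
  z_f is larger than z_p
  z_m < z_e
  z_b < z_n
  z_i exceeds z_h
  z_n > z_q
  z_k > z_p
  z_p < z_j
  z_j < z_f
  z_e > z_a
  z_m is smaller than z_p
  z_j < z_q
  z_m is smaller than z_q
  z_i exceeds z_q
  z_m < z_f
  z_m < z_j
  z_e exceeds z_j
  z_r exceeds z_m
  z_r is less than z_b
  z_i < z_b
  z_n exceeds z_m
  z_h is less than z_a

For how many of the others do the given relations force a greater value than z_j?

The elements the relations force above z_j are z_q, z_i, z_f, z_b, z_n, z_e — no chain reaches any other.
That is 6.

6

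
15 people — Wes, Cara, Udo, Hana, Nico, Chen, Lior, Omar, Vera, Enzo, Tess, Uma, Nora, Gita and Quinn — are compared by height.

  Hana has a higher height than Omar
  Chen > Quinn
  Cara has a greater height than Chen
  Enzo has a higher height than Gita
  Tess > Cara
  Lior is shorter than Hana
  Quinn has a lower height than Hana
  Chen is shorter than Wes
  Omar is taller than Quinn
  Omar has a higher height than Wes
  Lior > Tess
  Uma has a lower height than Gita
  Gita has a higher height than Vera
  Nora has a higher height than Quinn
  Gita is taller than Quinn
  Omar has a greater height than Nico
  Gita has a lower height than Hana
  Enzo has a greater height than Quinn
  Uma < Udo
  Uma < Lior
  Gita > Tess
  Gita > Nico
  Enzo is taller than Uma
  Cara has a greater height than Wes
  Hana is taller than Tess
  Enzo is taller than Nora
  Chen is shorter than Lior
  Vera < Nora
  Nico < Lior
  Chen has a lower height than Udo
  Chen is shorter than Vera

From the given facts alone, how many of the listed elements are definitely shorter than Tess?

4

The elements the relations force below Tess are Quinn, Chen, Wes, Cara — no chain reaches any other.
That is 4.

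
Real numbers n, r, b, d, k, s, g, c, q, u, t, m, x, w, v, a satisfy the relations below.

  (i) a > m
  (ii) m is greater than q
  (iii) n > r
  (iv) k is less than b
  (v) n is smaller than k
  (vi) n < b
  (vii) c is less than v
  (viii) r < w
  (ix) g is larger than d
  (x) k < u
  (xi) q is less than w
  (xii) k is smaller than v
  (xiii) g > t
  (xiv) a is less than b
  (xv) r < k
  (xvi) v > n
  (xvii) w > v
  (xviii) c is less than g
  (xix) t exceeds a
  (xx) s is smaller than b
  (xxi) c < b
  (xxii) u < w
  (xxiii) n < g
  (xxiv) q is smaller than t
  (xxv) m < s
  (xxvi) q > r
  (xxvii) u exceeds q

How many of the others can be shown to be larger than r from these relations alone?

12

Directly above r: q, n, k, w.
One step further: m, u, v, t, b, g (10 so far).
One step further: a, s (12 so far).
No other element is forced above r by the given relations, so the count is 12.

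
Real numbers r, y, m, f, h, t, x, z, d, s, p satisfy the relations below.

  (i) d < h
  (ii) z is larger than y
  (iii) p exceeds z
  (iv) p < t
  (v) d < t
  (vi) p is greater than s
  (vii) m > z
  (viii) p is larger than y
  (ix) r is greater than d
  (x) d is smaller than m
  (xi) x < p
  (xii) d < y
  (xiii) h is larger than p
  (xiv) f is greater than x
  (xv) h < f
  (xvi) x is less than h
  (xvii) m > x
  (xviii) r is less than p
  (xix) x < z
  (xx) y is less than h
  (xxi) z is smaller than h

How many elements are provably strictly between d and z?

1

Chaining upward from d reaches: r, y, p, t, m, h, f.
Chaining downward from z reaches: x, y.
Strictly between d and z are those in both lists: y — 1 element.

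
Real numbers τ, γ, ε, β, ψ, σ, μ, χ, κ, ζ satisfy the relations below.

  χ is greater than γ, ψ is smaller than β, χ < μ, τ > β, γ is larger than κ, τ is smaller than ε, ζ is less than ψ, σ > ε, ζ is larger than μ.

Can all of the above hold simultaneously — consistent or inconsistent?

consistent

The single ordering κ < γ < χ < μ < ζ < ψ < β < τ < ε < σ satisfies every listed relation, so no contradiction arises.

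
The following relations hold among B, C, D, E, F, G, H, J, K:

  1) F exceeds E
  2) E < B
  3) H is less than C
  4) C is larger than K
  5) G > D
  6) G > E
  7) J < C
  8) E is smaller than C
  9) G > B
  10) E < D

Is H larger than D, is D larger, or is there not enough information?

Following every chain through H: above H we get C.
D is not reached, and no chain runs the other way from D to H.
So the given relations leave the order of H and D undetermined.

undetermined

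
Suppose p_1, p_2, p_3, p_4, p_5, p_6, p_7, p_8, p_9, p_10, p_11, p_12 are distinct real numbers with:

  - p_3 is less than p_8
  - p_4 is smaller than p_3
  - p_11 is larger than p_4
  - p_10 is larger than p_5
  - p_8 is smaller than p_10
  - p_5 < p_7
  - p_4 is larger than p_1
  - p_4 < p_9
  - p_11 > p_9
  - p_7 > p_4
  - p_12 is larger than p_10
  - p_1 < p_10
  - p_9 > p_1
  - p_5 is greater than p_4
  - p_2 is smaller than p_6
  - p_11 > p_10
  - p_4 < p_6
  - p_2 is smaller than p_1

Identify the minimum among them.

p_2

Chaining upward from p_2: directly above it, p_1, p_6; then p_4, p_10, p_9; then p_3, p_5, p_7, p_11, p_12; then p_8.
That covers every other element, and nothing is given below p_2, so p_2 is the minimum.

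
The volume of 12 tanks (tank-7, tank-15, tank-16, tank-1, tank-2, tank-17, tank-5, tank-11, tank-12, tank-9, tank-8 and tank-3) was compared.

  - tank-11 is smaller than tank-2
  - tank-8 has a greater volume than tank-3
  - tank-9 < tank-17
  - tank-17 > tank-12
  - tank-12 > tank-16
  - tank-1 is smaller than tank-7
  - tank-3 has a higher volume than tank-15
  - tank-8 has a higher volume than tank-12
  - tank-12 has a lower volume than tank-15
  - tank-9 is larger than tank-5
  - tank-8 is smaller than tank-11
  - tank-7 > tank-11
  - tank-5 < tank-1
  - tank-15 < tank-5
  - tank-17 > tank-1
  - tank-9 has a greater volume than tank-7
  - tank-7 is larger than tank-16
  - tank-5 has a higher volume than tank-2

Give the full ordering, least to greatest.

tank-16 < tank-12 < tank-15 < tank-3 < tank-8 < tank-11 < tank-2 < tank-5 < tank-1 < tank-7 < tank-9 < tank-17

Nothing is placed below tank-16, so it is least; from there tank-16 < tank-12; tank-12 < tank-15; tank-15 < tank-3; tank-3 < tank-8; tank-8 < tank-11; tank-11 < tank-2; tank-2 < tank-5; tank-5 < tank-1; tank-1 < tank-7; tank-7 < tank-9; tank-9 < tank-17, each given directly.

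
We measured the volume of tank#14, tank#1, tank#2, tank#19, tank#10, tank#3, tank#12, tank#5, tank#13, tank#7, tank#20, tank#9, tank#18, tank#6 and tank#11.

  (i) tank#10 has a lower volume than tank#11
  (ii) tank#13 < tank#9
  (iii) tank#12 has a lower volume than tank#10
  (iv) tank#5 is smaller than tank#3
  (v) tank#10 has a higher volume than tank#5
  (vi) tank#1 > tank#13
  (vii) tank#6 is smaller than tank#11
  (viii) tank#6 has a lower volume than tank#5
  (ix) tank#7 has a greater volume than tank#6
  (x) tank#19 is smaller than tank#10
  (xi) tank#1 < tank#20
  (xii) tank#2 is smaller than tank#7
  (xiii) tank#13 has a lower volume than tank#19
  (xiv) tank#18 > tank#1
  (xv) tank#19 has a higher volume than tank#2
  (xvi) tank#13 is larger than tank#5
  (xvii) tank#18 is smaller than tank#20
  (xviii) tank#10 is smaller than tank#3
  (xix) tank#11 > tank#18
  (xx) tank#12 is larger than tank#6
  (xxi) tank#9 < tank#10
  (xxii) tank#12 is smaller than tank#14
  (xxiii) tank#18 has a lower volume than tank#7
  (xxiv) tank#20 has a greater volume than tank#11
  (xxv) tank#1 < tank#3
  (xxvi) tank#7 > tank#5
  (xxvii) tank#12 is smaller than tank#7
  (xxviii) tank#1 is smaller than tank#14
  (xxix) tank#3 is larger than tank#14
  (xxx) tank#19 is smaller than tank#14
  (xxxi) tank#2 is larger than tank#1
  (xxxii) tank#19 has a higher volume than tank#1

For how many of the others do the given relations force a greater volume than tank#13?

11

The elements the relations force above tank#13 are tank#9, tank#1, tank#2, tank#19, tank#18, tank#10, tank#11, tank#14, tank#7, tank#20, tank#3 — no chain reaches any other.
That is 11.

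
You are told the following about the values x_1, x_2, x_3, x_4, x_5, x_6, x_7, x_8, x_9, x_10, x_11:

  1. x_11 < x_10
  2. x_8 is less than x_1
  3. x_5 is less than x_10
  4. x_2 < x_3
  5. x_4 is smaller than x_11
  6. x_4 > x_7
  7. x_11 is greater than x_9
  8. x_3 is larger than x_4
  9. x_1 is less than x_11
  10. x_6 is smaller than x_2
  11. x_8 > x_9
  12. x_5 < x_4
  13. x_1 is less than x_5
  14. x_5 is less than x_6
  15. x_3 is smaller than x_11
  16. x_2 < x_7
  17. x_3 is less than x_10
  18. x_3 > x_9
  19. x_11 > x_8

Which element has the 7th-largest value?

The consecutive relations fix a unique order: x_9 < x_8 < x_1 < x_5 < x_6 < x_2 < x_7 < x_4 < x_3 < x_11 < x_10.
The 7th largest is x_6.

x_6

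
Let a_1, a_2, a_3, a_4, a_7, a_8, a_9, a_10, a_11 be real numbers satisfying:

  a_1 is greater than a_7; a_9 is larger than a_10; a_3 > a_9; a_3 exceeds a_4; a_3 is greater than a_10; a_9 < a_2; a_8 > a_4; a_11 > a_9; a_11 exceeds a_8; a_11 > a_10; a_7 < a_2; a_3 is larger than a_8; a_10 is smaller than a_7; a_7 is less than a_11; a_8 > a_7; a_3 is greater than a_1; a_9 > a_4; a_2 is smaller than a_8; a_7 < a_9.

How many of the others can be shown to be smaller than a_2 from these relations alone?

From a_2 the given relations immediately reach a_7, a_9.
From those, a_10, a_4 — 4 in total.
No other element is forced below a_2 by the given relations, so the count is 4.

4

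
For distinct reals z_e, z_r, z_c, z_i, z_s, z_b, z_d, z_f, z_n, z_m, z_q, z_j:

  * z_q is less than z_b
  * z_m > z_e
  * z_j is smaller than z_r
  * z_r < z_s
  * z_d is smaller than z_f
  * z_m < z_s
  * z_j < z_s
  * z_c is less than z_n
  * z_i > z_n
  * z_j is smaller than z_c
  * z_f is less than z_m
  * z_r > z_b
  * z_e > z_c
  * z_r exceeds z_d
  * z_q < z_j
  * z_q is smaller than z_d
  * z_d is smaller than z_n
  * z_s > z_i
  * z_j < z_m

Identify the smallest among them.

z_j is not least since z_q < z_j; z_c is not least since z_j < z_c; z_d is not least since z_q < z_d; z_f is not least since z_d < z_f; z_e is not least since z_c < z_e; z_n is not least since z_d < z_n; z_m is not least since z_e < z_m; z_b is not least since z_q < z_b; z_r is not least since z_b < z_r; z_i is not least since z_n < z_i; z_s is not least since z_r < z_s.
Only z_q has nothing below it, so z_q is the smallest.

z_q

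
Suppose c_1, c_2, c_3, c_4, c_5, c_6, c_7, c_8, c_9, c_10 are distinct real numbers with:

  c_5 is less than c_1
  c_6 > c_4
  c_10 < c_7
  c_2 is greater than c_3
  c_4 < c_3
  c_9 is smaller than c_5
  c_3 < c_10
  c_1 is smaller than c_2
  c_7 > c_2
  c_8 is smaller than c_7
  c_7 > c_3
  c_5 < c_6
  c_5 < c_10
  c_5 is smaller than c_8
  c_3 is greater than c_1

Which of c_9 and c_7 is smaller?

c_9

c_9 < c_5 < c_1 < c_3 < c_10 < c_7, by transitivity through c_5, c_1, c_3, c_10.
So c_9 < c_7; c_9 is the smaller of the two.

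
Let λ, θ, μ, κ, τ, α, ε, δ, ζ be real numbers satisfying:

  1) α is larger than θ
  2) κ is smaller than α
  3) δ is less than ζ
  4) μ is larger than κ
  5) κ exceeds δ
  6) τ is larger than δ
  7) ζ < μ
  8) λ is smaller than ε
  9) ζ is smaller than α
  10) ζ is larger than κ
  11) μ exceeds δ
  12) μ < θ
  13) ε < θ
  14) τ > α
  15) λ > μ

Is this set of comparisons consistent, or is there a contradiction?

The single ordering δ < κ < ζ < μ < λ < ε < θ < α < τ satisfies every listed relation, so no contradiction arises.

consistent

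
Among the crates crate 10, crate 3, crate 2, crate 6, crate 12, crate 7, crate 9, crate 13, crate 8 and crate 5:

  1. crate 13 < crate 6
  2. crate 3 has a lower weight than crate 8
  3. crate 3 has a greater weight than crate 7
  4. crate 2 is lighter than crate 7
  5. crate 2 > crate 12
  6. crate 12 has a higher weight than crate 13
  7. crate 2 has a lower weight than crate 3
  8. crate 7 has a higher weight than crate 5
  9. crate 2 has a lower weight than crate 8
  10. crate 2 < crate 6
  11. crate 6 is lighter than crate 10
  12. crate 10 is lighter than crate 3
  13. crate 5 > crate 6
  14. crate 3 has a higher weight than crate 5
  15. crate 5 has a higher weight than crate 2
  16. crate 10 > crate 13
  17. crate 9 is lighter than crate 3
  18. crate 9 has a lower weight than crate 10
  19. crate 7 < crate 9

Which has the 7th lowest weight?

crate 9

The consecutive relations fix a unique order: crate 13 < crate 12 < crate 2 < crate 6 < crate 5 < crate 7 < crate 9 < crate 10 < crate 3 < crate 8.
Counting 7 from the smallest end gives crate 9.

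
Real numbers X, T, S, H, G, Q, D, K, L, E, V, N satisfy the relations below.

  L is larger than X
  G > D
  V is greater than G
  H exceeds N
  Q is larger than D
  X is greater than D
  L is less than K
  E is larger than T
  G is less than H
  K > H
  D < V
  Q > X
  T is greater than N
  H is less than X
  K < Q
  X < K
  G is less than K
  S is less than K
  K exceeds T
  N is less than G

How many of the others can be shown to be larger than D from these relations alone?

7

From D the given relations immediately reach G, V, X, Q.
From those, H, L, K — 7 in total.
No other element is forced above D by the given relations, so the count is 7.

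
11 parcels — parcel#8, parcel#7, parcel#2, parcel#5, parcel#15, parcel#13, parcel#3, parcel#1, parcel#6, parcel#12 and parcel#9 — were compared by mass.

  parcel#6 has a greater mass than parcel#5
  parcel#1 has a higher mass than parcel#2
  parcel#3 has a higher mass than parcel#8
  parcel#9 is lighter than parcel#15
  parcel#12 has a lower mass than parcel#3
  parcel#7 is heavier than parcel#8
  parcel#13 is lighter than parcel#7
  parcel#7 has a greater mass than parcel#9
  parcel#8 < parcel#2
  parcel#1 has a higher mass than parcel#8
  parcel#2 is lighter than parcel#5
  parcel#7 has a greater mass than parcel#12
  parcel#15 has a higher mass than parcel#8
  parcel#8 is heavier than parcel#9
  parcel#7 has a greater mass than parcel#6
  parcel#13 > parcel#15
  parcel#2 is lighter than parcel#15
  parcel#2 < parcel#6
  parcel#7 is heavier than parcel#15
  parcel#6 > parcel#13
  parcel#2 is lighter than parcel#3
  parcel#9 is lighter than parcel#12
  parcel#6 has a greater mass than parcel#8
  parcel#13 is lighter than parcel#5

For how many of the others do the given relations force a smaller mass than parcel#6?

The elements the relations force below parcel#6 are parcel#9, parcel#8, parcel#2, parcel#15, parcel#13, parcel#5 — no chain reaches any other.
That is 6.

6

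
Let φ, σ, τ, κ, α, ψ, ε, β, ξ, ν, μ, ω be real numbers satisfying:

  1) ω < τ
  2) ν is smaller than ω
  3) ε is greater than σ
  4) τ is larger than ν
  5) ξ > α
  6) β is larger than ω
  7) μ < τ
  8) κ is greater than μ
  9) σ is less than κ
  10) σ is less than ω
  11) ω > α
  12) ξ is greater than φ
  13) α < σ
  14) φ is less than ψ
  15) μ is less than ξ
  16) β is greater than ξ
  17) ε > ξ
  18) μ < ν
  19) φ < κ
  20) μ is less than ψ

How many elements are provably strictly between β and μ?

Chaining upward from μ reaches: ξ, ν, ω, ε, κ, τ, ψ.
Chaining downward from β reaches: α, φ, σ, ξ, ν, ω.
Strictly between μ and β are those in both lists: ξ, ν, ω — 3 elements.

3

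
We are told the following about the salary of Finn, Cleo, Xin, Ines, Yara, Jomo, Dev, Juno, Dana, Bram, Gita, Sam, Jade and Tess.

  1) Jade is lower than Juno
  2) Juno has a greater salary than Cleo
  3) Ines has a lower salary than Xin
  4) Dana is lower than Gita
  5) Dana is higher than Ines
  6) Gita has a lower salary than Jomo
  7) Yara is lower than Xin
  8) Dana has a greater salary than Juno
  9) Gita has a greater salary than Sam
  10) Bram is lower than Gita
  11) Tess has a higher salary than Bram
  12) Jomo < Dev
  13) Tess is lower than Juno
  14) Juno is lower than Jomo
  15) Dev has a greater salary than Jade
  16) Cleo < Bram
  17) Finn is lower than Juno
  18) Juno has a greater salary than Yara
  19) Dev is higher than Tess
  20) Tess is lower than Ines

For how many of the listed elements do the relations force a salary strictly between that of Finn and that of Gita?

2

Chaining upward from Finn reaches: Juno, Dana, Jomo, Dev.
Chaining downward from Gita reaches: Cleo, Bram, Tess, Yara, Jade, Juno, Ines, Sam, Dana.
Strictly between Finn and Gita are those in both lists: Juno, Dana — 2 elements.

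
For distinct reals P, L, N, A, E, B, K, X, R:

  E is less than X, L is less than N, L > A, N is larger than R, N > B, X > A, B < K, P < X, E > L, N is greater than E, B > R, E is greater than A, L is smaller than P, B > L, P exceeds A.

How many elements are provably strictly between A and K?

2

The relations place A below K. An element lies strictly between them when it is forced above A and also forced below K.
Above A: {L, B, P, E, N, X}. Below K: {L, R, B}.
Intersection: {L, B} — 2.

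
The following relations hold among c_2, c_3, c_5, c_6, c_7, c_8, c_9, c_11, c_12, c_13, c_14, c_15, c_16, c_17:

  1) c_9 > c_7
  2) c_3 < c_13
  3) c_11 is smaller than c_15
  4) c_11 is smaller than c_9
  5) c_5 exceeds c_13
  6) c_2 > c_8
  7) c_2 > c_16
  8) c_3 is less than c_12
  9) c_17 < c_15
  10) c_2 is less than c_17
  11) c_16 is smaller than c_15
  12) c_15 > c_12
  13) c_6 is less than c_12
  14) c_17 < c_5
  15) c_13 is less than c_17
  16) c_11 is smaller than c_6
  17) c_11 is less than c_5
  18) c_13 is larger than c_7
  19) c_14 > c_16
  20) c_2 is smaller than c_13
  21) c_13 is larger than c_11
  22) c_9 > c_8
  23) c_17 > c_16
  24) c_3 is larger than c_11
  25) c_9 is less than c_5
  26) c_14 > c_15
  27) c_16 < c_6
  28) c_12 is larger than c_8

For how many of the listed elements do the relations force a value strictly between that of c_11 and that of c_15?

5

The relations place c_11 below c_15. An element lies strictly between them when it is forced above c_11 and also forced below c_15.
Above c_11: {c_3, c_6, c_13, c_12, c_9, c_17, c_14, c_5}. Below c_15: {c_16, c_8, c_3, c_2, c_6, c_7, c_13, c_12, c_17}.
Intersection: {c_3, c_6, c_13, c_12, c_17} — 5.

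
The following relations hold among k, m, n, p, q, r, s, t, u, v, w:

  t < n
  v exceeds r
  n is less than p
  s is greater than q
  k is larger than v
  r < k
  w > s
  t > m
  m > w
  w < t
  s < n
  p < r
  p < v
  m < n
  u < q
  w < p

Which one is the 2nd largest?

Piecing the relations together gives one ordering: u < q < s < w < m < t < n < p < r < v < k.
The 2nd largest is v.

v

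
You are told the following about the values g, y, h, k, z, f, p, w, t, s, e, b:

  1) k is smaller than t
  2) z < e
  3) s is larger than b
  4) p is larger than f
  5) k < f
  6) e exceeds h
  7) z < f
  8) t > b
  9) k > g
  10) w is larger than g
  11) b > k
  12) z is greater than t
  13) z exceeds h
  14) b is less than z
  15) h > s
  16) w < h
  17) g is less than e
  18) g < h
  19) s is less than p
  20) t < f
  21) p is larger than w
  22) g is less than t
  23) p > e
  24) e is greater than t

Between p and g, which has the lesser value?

Link the given pairs in sequence: g < k; k < b; b < s; s < h; h < z; z < f; f < p.
Chaining these gives g < k < b < s < h < z < f < p.
So g < p; g is the smaller of the two.

g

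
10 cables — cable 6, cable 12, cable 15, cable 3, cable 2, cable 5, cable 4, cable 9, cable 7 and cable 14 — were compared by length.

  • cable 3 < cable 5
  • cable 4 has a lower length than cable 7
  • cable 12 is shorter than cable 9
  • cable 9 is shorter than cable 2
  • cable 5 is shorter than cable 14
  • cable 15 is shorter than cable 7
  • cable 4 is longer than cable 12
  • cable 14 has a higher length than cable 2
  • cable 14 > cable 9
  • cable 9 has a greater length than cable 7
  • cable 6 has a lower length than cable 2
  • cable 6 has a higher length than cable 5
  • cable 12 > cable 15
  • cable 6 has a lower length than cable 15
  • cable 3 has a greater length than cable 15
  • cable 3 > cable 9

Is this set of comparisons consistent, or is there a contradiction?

inconsistent

We have cable 6 < cable 15 stated directly, yet also cable 15 < cable 12 < cable 4 < cable 7 < cable 9 < cable 3 < cable 5 < cable 6 by chaining the others — so cable 15 < cable 6. Contradiction.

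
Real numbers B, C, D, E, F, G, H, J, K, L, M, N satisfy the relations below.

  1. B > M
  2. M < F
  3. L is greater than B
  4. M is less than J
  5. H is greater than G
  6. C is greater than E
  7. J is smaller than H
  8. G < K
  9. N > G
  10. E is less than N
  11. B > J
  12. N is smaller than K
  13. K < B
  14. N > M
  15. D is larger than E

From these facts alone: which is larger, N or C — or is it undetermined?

Following every chain through C: below C we get E.
N is not reached, and no chain runs the other way from N to C.
So the given relations leave the order of C and N undetermined.

undetermined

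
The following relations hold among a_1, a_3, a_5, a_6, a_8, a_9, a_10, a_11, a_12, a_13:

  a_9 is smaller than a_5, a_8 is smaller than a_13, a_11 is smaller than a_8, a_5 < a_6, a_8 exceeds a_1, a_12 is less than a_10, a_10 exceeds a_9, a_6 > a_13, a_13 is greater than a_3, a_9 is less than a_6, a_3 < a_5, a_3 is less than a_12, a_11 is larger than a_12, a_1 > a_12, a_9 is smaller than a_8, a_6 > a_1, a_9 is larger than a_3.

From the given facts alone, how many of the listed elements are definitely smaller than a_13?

6

From a_13 the given relations immediately reach a_3, a_8.
From those, a_9, a_1, a_11 — 5 in total.
From those, a_12 — 6 in total.
No other element is forced below a_13 by the given relations, so the count is 6.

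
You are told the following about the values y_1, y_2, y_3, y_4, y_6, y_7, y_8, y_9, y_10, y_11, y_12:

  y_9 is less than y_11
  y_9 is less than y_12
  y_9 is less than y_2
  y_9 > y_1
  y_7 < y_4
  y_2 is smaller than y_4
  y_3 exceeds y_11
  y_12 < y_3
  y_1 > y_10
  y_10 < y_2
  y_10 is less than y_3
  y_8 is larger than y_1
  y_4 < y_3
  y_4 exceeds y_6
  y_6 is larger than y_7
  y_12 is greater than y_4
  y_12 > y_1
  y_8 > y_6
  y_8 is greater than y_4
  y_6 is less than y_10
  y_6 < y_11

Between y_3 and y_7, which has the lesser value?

y_7

Link the given pairs in sequence: y_7 < y_6; y_6 < y_10; y_10 < y_1; y_1 < y_9; y_9 < y_2; y_2 < y_4; y_4 < y_12; y_12 < y_3.
Chaining these gives y_7 < y_6 < y_10 < y_1 < y_9 < y_2 < y_4 < y_12 < y_3.
So y_7 < y_3; y_7 is the smaller of the two.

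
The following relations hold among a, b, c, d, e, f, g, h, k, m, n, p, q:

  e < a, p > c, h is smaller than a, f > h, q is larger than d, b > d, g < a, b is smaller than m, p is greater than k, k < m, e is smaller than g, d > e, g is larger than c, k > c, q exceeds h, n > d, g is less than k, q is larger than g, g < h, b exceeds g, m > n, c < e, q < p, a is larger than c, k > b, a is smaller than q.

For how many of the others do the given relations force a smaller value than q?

The elements the relations force below q are c, e, g, d, h, a — no chain reaches any other.
That is 6.

6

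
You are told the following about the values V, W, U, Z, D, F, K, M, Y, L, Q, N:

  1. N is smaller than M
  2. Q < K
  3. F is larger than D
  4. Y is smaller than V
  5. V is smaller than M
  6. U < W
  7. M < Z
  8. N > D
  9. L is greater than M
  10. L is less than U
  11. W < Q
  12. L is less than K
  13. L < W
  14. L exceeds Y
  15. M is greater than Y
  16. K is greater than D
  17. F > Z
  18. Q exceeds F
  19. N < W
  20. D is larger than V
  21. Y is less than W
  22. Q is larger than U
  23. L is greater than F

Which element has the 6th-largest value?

F

Piecing the relations together gives one ordering: Y < V < D < N < M < Z < F < L < U < W < Q < K.
The 6th largest is F.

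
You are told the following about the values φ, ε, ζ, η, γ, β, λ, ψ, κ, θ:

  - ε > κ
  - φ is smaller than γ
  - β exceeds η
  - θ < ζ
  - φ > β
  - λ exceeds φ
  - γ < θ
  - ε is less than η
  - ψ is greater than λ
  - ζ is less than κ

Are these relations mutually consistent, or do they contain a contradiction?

inconsistent

We have φ < γ stated directly, yet also γ < θ < ζ < κ < ε < η < β < φ by chaining the others — so γ < φ. Contradiction.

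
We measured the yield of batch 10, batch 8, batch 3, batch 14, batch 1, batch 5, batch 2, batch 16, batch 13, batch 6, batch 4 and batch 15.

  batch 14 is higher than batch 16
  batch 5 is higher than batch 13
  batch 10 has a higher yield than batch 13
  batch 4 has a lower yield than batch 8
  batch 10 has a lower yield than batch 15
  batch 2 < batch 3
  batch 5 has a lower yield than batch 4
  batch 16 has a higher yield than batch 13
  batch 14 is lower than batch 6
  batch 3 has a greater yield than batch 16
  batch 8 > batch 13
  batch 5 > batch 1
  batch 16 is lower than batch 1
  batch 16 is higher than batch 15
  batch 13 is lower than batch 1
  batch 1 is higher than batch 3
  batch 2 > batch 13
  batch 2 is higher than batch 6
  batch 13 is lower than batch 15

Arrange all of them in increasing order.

batch 13 < batch 10 < batch 15 < batch 16 < batch 14 < batch 6 < batch 2 < batch 3 < batch 1 < batch 5 < batch 4 < batch 8

Each adjacent pair is fixed by a given relation: batch 13 < batch 10; batch 10 < batch 15; batch 15 < batch 16; batch 16 < batch 14; batch 14 < batch 6; batch 6 < batch 2; batch 2 < batch 3; batch 3 < batch 1; batch 1 < batch 5; batch 5 < batch 4; batch 4 < batch 8. Chaining them end to end gives the full order.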